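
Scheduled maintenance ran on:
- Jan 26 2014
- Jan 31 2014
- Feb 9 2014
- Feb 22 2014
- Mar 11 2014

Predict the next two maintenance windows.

Apr 1 2014, Apr 26 2014

The spacing grows by 4 each time: 5, 9, 13, 17 days.
Next gap: 21 days. Mar 11 2014 + 21 days = Apr 1 2014.
Next gap: 25 days. Apr 1 2014 + 25 days = Apr 26 2014.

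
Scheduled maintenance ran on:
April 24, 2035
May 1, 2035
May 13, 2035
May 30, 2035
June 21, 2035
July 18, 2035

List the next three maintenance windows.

Intervals are 7, 12, 17, 22, 27 days — an arithmetic progression with common difference 5.
Next gap: 32 days. July 18, 2035 + 32 days = August 19, 2035.
Next gap: 37 days. August 19, 2035 + 37 days = September 25, 2035.
Next gap: 42 days. September 25, 2035 + 42 days = November 6, 2035.

August 19, 2035; September 25, 2035; November 6, 2035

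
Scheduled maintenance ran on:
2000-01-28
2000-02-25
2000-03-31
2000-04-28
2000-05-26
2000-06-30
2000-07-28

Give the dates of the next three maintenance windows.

These are Fridays with 28, 35, 28, 28, 35, 28-day gaps.
Each is the final Friday of its month — 2000-03-31 is past the 28th, so '4th Friday' doesn't fit.
August 2000 ends with Friday 2000-08-25.
Last Friday of September 2000: 2000-09-29.
October 2000 ends with Friday 2000-10-27.

2000-08-25, 2000-09-29, 2000-10-27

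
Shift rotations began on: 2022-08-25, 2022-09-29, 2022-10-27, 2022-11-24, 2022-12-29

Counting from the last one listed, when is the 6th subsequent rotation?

2023-06-29

Every date is a Thursday; gaps 35, 28, 28, 35 days.
Each is the last Thursday of its month (at least one falls on the 29th or later, ruling out '4th Thursday').
Last Thursday of January 2023: 2023-01-26.
Last Thursday of February 2023: 2023-02-23.
Last Thursday of March 2023: 2023-03-30.
Last Thursday of April 2023: 2023-04-27.
Last Thursday of May 2023: 2023-05-25.
Last Thursday of June 2023: 2023-06-29.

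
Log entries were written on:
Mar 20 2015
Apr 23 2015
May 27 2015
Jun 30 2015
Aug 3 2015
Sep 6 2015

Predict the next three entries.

The spacing is 34, 34, 34, 34, 34 days — always 34 days.
Sep 6 2015 + 34 days = Oct 10 2015.
Oct 10 2015 + 34 days = Nov 13 2015.
Nov 13 2015 + 34 days = Dec 17 2015.

Oct 10 2015, Nov 13 2015, Dec 17 2015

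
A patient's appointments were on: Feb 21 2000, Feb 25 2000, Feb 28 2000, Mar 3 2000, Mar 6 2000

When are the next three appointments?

Gaps: 4, 3, 4, 3 days — not constant, but cyclic with period 2.
The events fall on every Monday and Friday.
Next Friday: Mar 10 2000.
Next Monday: Mar 13 2000.
Next Friday: Mar 17 2000.

Mar 10 2000, Mar 13 2000, Mar 17 2000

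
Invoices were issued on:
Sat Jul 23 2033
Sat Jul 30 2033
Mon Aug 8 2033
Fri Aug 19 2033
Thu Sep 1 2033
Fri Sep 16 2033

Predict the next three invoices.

Intervals are 7, 9, 11, 13, 15 days — an arithmetic progression with common difference 2.
Next gap: 17 days. Fri Sep 16 2033 + 17 days = Mon Oct 3 2033.
Next gap: 19 days. Mon Oct 3 2033 + 19 days = Sat Oct 22 2033.
Next gap: 21 days. Sat Oct 22 2033 + 21 days = Sat Nov 12 2033.

Mon Oct 3 2033, Sat Oct 22 2033, Sat Nov 12 2033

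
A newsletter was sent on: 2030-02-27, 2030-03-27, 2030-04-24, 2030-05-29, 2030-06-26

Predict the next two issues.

Every date is a Wednesday; gaps 28, 28, 35, 28 days.
Each is the last Wednesday of its month (at least one falls on the 29th or later, ruling out '4th Wednesday').
July 2030 ends with Wednesday 2030-07-31.
Last Wednesday of August 2030: 2030-08-28.

2030-07-31, 2030-08-28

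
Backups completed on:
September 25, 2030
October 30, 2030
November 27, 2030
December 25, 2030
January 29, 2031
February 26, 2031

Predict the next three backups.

March 26, 2031; April 30, 2031; May 28, 2031

These are Wednesdays with 35, 28, 28, 35, 28-day gaps.
Each is the final Wednesday of its month — October 30, 2030 is past the 28th, so '4th Wednesday' doesn't fit.
March 2031 ends with Wednesday March 26, 2031.
April 2031 ends with Wednesday April 30, 2031.
May 2031 ends with Wednesday May 28, 2031.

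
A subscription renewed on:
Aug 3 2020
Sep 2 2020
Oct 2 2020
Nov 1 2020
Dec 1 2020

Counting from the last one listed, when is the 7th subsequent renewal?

Gaps between consecutive events: 30, 30, 30, 30 days — a constant 30-day interval.
Dec 1 2020 + 30 days = Dec 31 2020.
Dec 31 2020 + 30 days = Jan 30 2021.
Jan 30 2021 + 30 days = Mar 1 2021.
Mar 1 2021 + 30 days = Mar 31 2021.
Mar 31 2021 + 30 days = Apr 30 2021.
Apr 30 2021 + 30 days = May 30 2021.
May 30 2021 + 30 days = Jun 29 2021.

Jun 29 2021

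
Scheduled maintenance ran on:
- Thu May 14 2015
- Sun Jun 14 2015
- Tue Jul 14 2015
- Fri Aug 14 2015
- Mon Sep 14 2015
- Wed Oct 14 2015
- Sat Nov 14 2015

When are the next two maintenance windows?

Gaps: 31, 30, 31, 31, 30, 31 days — not constant. Every event is on the 14th of the month.
Pattern: the 14th of each month.
Next: December 2015 → Mon Dec 14 2015.
January 2016: Thu Jan 14 2016.

Mon Dec 14 2015, Thu Jan 14 2016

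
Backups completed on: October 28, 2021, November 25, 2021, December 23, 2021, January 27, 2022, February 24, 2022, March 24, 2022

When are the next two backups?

April 28, 2022; May 26, 2022

All dates are Thursdays, 28, 28, 35, 28, 28 days apart.
Specifically, the 4th Thursday of each month.
4th Thursday of April 2022: April 28, 2022.
May 2022 — 4th Thursday is May 26, 2022.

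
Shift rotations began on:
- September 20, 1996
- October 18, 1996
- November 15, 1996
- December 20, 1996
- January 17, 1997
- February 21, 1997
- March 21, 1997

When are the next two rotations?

These are Fridays at 28- or 35-day spacing (28, 28, 35, 28, 35, 28).
The pattern: 3rd Friday of the month.
April 1997 — 3rd Friday is April 18, 1997.
3rd Friday of May 1997: May 16, 1997.

April 18, 1997; May 16, 1997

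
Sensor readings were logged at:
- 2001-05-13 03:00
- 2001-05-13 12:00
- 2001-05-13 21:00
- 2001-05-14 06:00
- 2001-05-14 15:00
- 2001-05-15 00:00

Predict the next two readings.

2001-05-15 09:00, 2001-05-15 18:00

Spacing: 9, 9, 9, 9, 9 h — constant 9 h.
2001-05-15 00:00 + 9 h = 2001-05-15 09:00.
2001-05-15 09:00 + 9 h = 2001-05-15 18:00.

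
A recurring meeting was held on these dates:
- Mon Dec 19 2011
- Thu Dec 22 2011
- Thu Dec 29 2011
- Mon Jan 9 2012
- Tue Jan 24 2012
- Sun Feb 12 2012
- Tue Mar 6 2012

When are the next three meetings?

Mon Apr 2 2012, Thu May 3 2012, Thu Jun 7 2012

The spacing grows by 4 each time: 3, 7, 11, 15, 19, 23 days.
Next gap: 27 days. Tue Mar 6 2012 + 27 days = Mon Apr 2 2012.
Next gap: 31 days. Mon Apr 2 2012 + 31 days = Thu May 3 2012.
Next gap: 35 days. Thu May 3 2012 + 35 days = Thu Jun 7 2012.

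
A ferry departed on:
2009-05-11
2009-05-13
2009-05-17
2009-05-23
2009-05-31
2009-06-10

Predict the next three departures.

2009-06-22, 2009-07-06, 2009-07-22

Gaps: 2, 4, 6, 8, 10 days — each gap is 2 larger than the previous one.
Next gap: 12 days. 2009-06-10 + 12 days = 2009-06-22.
Next gap: 14 days. 2009-06-22 + 14 days = 2009-07-06.
Next gap: 16 days. 2009-07-06 + 16 days = 2009-07-22.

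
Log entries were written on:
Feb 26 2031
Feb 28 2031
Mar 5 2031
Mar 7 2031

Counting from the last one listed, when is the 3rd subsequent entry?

Gaps: 2, 5, 2 days — not constant, but cyclic with period 2.
The events fall on every Wednesday and Friday.
Next Wednesday: Mar 12 2031.
Next Friday: Mar 14 2031.
The following Wednesday is Mar 19 2031.

Mar 19 2031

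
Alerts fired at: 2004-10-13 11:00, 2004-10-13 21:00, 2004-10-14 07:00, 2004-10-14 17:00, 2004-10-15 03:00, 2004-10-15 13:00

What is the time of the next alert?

2004-10-15 23:00

Gaps: 10, 10, 10, 10, 10 hours — each event is 10 hours after the previous one.
2004-10-15 13:00 + 10 h = 2004-10-15 23:00.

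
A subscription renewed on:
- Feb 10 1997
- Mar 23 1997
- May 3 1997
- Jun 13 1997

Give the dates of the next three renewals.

Jul 24 1997, Sep 3 1997, Oct 14 1997

Every event comes 41 days after the last (41, 41, 41).
Jun 13 1997 + 41 days = Jul 24 1997.
Jul 24 1997 + 41 days = Sep 3 1997.
Sep 3 1997 + 41 days = Oct 14 1997.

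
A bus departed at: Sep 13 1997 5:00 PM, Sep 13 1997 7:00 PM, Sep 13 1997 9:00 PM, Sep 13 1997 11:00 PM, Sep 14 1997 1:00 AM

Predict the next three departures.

Sep 14 1997 3:00 AM, Sep 14 1997 5:00 AM, Sep 14 1997 7:00 AM

The interval is a steady 2 hours (2, 2, 2, 2).
Sep 14 1997 1:00 AM + 2 h = Sep 14 1997 3:00 AM.
Sep 14 1997 3:00 AM + 2 h = Sep 14 1997 5:00 AM.
Sep 14 1997 5:00 AM + 2 h = Sep 14 1997 7:00 AM.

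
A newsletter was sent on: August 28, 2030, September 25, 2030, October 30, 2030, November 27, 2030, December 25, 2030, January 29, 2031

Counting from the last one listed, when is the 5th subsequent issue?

June 25, 2031

All Wednesdays; the gaps (28, 35, 28, 28, 35) vary with month length.
This is the last Wednesday of each month.
February 2031 ends with Wednesday February 26, 2031.
Last Wednesday of March 2031: March 26, 2031.
April 2031 ends with Wednesday April 30, 2031.
May 2031 ends with Wednesday May 28, 2031.
Last Wednesday of June 2031: June 25, 2031.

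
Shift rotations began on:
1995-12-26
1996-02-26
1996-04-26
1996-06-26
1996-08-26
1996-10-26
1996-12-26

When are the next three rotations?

1997-02-26, 1997-04-26, 1997-06-26

The day-of-month is always 26 (62, 60, 61, 61, 61, 61 days between events).
So this recurs on the 26th of every 2 months.
Next: February 1997 → 1997-02-26.
Next: April 1997 → 1997-04-26.
June 1997: 1997-06-26.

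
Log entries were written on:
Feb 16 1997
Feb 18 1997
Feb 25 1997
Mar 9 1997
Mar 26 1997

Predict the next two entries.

The spacing grows by 5 each time: 2, 7, 12, 17 days.
Next gap: 22 days. Mar 26 1997 + 22 days = Apr 17 1997.
Next gap: 27 days. Apr 17 1997 + 27 days = May 14 1997.

Apr 17 1997, May 14 1997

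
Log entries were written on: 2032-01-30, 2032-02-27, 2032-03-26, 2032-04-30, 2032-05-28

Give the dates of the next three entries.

2032-06-25, 2032-07-30, 2032-08-27

Every date is a Friday; gaps 28, 28, 35, 28 days.
Each is the last Friday of its month (at least one falls on the 29th or later, ruling out '4th Friday').
Last Friday of June 2032: 2032-06-25.
July 2032 ends with Friday 2032-07-30.
Last Friday of August 2032: 2032-08-27.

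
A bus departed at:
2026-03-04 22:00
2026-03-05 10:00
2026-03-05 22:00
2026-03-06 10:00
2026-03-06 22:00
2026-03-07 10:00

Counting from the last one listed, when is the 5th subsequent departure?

2026-03-09 22:00

Spacing: 12, 12, 12, 12, 12 h — constant 12 h.
2026-03-07 10:00 + 12 h = 2026-03-07 22:00.
2026-03-07 22:00 + 12 h = 2026-03-08 10:00.
2026-03-08 10:00 + 12 h = 2026-03-08 22:00.
2026-03-08 22:00 + 12 h = 2026-03-09 10:00.
2026-03-09 10:00 + 12 h = 2026-03-09 22:00.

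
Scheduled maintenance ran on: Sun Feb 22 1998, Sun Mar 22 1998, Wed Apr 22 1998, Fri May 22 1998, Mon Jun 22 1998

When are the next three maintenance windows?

The day-of-month is always 22 (28, 31, 30, 31 days between events).
So this recurs on the 22nd of each month.
Next: July 1998 → Wed Jul 22 1998.
Next: August 1998 → Sat Aug 22 1998.
September 1998: Tue Sep 22 1998.

Wed Jul 22 1998, Sat Aug 22 1998, Tue Sep 22 1998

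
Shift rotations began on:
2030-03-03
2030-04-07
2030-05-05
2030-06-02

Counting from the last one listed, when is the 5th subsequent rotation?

Gaps: 35, 28, 28 days — a mix of 28 and 35. Every date is a Sunday.
Each is the 1st Sunday of its month.
July 2030 — 1st Sunday is 2030-07-07.
August 2030 — 1st Sunday is 2030-08-04.
1st Sunday of September 2030: 2030-09-01.
October 2030 — 1st Sunday is 2030-10-06.
1st Sunday of November 2030: 2030-11-03.

2030-11-03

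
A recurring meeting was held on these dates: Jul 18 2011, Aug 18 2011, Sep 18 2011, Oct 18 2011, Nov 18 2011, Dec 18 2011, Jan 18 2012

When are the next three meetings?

Each date is the 18th; the gaps (31, 31, 30, 31, 30, 31) track the month lengths.
The rule is the 18th of each month.
February 2012: Feb 18 2012.
Next: March 2012 → Mar 18 2012.
Next: April 2012 → Apr 18 2012.

Feb 18 2012, Mar 18 2012, Apr 18 2012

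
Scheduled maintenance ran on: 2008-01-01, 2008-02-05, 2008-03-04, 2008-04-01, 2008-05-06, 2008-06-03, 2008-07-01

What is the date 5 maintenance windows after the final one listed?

2008-12-02

All dates are Tuesdays, 35, 28, 28, 35, 28, 28 days apart.
Specifically, the 1st Tuesday of each month.
August 2008 — 1st Tuesday is 2008-08-05.
September 2008 — 1st Tuesday is 2008-09-02.
October 2008 — 1st Tuesday is 2008-10-07.
1st Tuesday of November 2008: 2008-11-04.
1st Tuesday of December 2008: 2008-12-02.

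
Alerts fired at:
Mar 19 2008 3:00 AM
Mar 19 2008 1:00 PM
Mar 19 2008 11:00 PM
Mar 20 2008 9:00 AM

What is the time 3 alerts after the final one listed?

The interval is a steady 10 hours (10, 10, 10).
Mar 20 2008 9:00 AM + 10 h = Mar 20 2008 7:00 PM.
Mar 20 2008 7:00 PM + 10 h = Mar 21 2008 5:00 AM.
Mar 21 2008 5:00 AM + 10 h = Mar 21 2008 3:00 PM.

Mar 21 2008 3:00 PM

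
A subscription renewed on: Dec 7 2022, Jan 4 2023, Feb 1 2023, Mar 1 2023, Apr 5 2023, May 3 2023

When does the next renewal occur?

Jun 7 2023

All dates are Wednesdays, 28, 28, 28, 35, 28 days apart.
Specifically, the 1st Wednesday of each month.
June 2023 — 1st Wednesday is Jun 7 2023.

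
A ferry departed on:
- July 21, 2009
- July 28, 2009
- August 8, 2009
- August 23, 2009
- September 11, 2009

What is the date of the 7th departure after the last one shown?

The spacing grows by 4 each time: 7, 11, 15, 19 days.
Next gap: 23 days. September 11, 2009 + 23 days = October 4, 2009.
Next gap: 27 days. October 4, 2009 + 27 days = October 31, 2009.
Next gap: 31 days. October 31, 2009 + 31 days = December 1, 2009.
Next gap: 35 days. December 1, 2009 + 35 days = January 5, 2010.
Next gap: 39 days. January 5, 2010 + 39 days = February 13, 2010.
Next gap: 43 days. February 13, 2010 + 43 days = March 28, 2010.
Next gap: 47 days. March 28, 2010 + 47 days = May 14, 2010.

May 14, 2010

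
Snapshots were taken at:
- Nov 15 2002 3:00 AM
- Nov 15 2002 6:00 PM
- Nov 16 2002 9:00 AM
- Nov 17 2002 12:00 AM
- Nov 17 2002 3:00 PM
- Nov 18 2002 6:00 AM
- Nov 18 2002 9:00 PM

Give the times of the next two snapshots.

Spacing: 15, 15, 15, 15, 15, 15 h — constant 15 h.
Nov 18 2002 9:00 PM + 15 h = Nov 19 2002 12:00 PM.
Nov 19 2002 12:00 PM + 15 h = Nov 20 2002 3:00 AM.

Nov 19 2002 12:00 PM, Nov 20 2002 3:00 AM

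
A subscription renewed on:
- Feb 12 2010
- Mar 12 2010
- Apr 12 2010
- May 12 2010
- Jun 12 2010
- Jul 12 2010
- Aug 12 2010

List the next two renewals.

Sep 12 2010, Oct 12 2010

Gaps: 28, 31, 30, 31, 30, 31 days — not constant. Every event is on the 12th of the month.
Pattern: the 12th of each month.
Next: September 2010 → Sep 12 2010.
October 2010: Oct 12 2010.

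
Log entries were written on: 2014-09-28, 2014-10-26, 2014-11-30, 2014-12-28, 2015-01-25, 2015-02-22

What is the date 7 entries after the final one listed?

Every date is a Sunday; gaps 28, 35, 28, 28, 28 days.
Each is the last Sunday of its month (at least one falls on the 29th or later, ruling out '4th Sunday').
March 2015 ends with Sunday 2015-03-29.
Last Sunday of April 2015: 2015-04-26.
May 2015 ends with Sunday 2015-05-31.
Last Sunday of June 2015: 2015-06-28.
Last Sunday of July 2015: 2015-07-26.
August 2015 ends with Sunday 2015-08-30.
September 2015 ends with Sunday 2015-09-27.

2015-09-27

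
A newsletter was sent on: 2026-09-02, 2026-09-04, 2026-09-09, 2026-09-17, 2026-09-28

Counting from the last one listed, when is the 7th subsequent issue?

2027-03-08

Intervals are 2, 5, 8, 11 days — an arithmetic progression with common difference 3.
Next gap: 14 days. 2026-09-28 + 14 days = 2026-10-12.
Next gap: 17 days. 2026-10-12 + 17 days = 2026-10-29.
Next gap: 20 days. 2026-10-29 + 20 days = 2026-11-18.
Next gap: 23 days. 2026-11-18 + 23 days = 2026-12-11.
Next gap: 26 days. 2026-12-11 + 26 days = 2027-01-06.
Next gap: 29 days. 2027-01-06 + 29 days = 2027-02-04.
Next gap: 32 days. 2027-02-04 + 32 days = 2027-03-08.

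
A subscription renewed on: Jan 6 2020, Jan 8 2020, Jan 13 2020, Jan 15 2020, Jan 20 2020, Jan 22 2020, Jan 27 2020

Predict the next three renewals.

Jan 29 2020, Feb 3 2020, Feb 5 2020

Every event lands on a Monday or Wednesday (gaps cycle 2, 5, 2, 5, 2, 5).
So the schedule is: every Monday and Wednesday.
Next Wednesday: Jan 29 2020.
Next Monday: Feb 3 2020.
Next Wednesday: Feb 5 2020.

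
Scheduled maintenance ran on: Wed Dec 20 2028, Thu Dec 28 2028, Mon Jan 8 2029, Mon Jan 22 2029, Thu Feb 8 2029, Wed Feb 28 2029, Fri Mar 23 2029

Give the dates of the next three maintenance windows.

The spacing grows by 3 each time: 8, 11, 14, 17, 20, 23 days.
Next gap: 26 days. Fri Mar 23 2029 + 26 days = Wed Apr 18 2029.
Next gap: 29 days. Wed Apr 18 2029 + 29 days = Thu May 17 2029.
Next gap: 32 days. Thu May 17 2029 + 32 days = Mon Jun 18 2029.

Wed Apr 18 2029, Thu May 17 2029, Mon Jun 18 2029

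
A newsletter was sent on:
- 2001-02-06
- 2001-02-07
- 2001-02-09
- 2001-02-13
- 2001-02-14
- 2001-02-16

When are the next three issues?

The gap pattern 1, 2, 4, 1, 2 repeats every 3 events.
These are the Tuesdays, Wednesdays and Fridays of each week.
Next Tuesday: 2001-02-20.
Next Wednesday: 2001-02-21.
Next Friday: 2001-02-23.

2001-02-20, 2001-02-21, 2001-02-23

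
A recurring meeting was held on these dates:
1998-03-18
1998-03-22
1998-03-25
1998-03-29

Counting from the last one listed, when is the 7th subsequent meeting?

Every event lands on a Wednesday or Sunday (gaps cycle 4, 3, 4).
So the schedule is: every Wednesday and Sunday.
The following Wednesday is 1998-04-01.
Next Sunday: 1998-04-05.
The following Wednesday is 1998-04-08.
Next Sunday: 1998-04-12.
The following Wednesday is 1998-04-15.
Next Sunday: 1998-04-19.
The following Wednesday is 1998-04-22.

1998-04-22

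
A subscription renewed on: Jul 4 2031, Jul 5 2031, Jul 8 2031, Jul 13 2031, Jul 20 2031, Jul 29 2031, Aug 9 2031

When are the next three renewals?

Aug 22 2031, Sep 6 2031, Sep 23 2031

The spacing grows by 2 each time: 1, 3, 5, 7, 9, 11 days.
Next gap: 13 days. Aug 9 2031 + 13 days = Aug 22 2031.
Next gap: 15 days. Aug 22 2031 + 15 days = Sep 6 2031.
Next gap: 17 days. Sep 6 2031 + 17 days = Sep 23 2031.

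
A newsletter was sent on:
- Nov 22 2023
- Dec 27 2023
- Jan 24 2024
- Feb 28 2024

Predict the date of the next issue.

Gaps: 35, 28, 35 days — a mix of 28 and 35. Every date is a Wednesday.
Each is the 4th Wednesday of its month.
March 2024 — 4th Wednesday is Mar 27 2024.

Mar 27 2024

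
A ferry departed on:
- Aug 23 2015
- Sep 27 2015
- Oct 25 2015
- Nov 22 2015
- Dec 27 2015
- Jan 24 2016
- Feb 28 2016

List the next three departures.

These are Sundays at 28- or 35-day spacing (35, 28, 28, 35, 28, 35).
The pattern: 4th Sunday of the month.
March 2016 — 4th Sunday is Mar 27 2016.
4th Sunday of April 2016: Apr 24 2016.
May 2016 — 4th Sunday is May 22 2016.

Mar 27 2016, Apr 24 2016, May 22 2016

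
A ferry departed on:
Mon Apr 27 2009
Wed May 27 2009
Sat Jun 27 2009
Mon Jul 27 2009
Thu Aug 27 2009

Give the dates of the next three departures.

Sun Sep 27 2009, Tue Oct 27 2009, Fri Nov 27 2009

Gaps: 30, 31, 30, 31 days — not constant. Every event is on the 27th of the month.
Pattern: the 27th of each month.
September 2009: Sun Sep 27 2009.
October 2009: Tue Oct 27 2009.
Next: November 2009 → Fri Nov 27 2009.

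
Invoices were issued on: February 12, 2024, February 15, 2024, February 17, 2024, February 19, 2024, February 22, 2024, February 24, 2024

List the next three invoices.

February 26, 2024; February 29, 2024; March 2, 2024

Gaps: 3, 2, 2, 3, 2 days — not constant, but cyclic with period 3.
The events fall on every Monday, Thursday and Saturday.
The following Monday is February 26, 2024.
The following Thursday is February 29, 2024.
The following Saturday is March 2, 2024.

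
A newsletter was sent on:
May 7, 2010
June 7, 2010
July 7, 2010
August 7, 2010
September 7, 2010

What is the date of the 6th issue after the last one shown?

Gaps: 31, 30, 31, 31 days — not constant. Every event is on the 7th of the month.
Pattern: the 7th of each month.
Next: October 2010 → October 7, 2010.
Next: November 2010 → November 7, 2010.
Next: December 2010 → December 7, 2010.
Next: January 2011 → January 7, 2011.
Next: February 2011 → February 7, 2011.
Next: March 2011 → March 7, 2011.

March 7, 2011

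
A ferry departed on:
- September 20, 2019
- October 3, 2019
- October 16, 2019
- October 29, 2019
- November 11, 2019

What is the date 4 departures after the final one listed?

January 2, 2020

Every event comes 13 days after the last (13, 13, 13, 13).
November 11, 2019 + 13 days = November 24, 2019.
November 24, 2019 + 13 days = December 7, 2019.
December 7, 2019 + 13 days = December 20, 2019.
December 20, 2019 + 13 days = January 2, 2020.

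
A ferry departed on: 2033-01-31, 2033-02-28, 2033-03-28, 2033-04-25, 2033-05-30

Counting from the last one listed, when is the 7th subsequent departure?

2033-12-26

All Mondays; the gaps (28, 28, 28, 35) vary with month length.
This is the last Monday of each month.
June 2033 ends with Monday 2033-06-27.
July 2033 ends with Monday 2033-07-25.
August 2033 ends with Monday 2033-08-29.
September 2033 ends with Monday 2033-09-26.
Last Monday of October 2033: 2033-10-31.
Last Monday of November 2033: 2033-11-28.
December 2033 ends with Monday 2033-12-26.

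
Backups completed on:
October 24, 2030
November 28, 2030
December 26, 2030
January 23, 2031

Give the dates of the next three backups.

February 27, 2031; March 27, 2031; April 24, 2031

All dates are Thursdays, 35, 28, 28 days apart.
Specifically, the 4th Thursday of each month.
February 2031 — 4th Thursday is February 27, 2031.
4th Thursday of March 2031: March 27, 2031.
April 2031 — 4th Thursday is April 24, 2031.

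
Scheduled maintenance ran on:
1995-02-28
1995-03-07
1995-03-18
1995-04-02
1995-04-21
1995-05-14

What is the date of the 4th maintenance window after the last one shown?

Gaps: 7, 11, 15, 19, 23 days — each gap is 4 larger than the previous one.
Next gap: 27 days. 1995-05-14 + 27 days = 1995-06-10.
Next gap: 31 days. 1995-06-10 + 31 days = 1995-07-11.
Next gap: 35 days. 1995-07-11 + 35 days = 1995-08-15.
Next gap: 39 days. 1995-08-15 + 39 days = 1995-09-23.

1995-09-23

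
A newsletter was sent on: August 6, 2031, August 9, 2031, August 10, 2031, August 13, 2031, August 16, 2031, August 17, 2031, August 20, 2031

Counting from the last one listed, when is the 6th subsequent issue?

September 3, 2031

Every event lands on a Wednesday or Saturday or Sunday (gaps cycle 3, 1, 3, 3, 1, 3).
So the schedule is: every Wednesday, Saturday and Sunday.
Next Saturday: August 23, 2031.
Next Sunday: August 24, 2031.
Next Wednesday: August 27, 2031.
Next Saturday: August 30, 2031.
The following Sunday is August 31, 2031.
The following Wednesday is September 3, 2031.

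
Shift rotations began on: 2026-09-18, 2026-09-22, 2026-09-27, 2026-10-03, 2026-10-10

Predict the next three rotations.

2026-10-18, 2026-10-27, 2026-11-06

The spacing grows by 1 each time: 4, 5, 6, 7 days.
Next gap: 8 days. 2026-10-10 + 8 days = 2026-10-18.
Next gap: 9 days. 2026-10-18 + 9 days = 2026-10-27.
Next gap: 10 days. 2026-10-27 + 10 days = 2026-11-06.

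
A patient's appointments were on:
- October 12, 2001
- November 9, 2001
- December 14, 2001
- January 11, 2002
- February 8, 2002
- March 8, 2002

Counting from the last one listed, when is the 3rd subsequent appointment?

All dates are Fridays, 28, 35, 28, 28, 28 days apart.
Specifically, the 2nd Friday of each month.
April 2002 — 2nd Friday is April 12, 2002.
May 2002 — 2nd Friday is May 10, 2002.
2nd Friday of June 2002: June 14, 2002.

June 14, 2002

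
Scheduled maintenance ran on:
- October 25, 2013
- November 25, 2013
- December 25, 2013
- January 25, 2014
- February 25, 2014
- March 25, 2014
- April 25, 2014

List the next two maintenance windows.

May 25, 2014; June 25, 2014

The day-of-month is always 25 (31, 30, 31, 31, 28, 31 days between events).
So this recurs on the 25th of each month.
May 2014: May 25, 2014.
Next: June 2014 → June 25, 2014.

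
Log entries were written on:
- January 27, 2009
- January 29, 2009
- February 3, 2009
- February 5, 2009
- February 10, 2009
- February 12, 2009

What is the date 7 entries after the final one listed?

March 10, 2009

Gaps: 2, 5, 2, 5, 2 days — not constant, but cyclic with period 2.
The events fall on every Tuesday and Thursday.
Next Tuesday: February 17, 2009.
The following Thursday is February 19, 2009.
The following Tuesday is February 24, 2009.
Next Thursday: February 26, 2009.
The following Tuesday is March 3, 2009.
The following Thursday is March 5, 2009.
The following Tuesday is March 10, 2009.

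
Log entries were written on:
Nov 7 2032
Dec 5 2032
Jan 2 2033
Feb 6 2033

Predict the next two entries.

Gaps: 28, 28, 35 days — a mix of 28 and 35. Every date is a Sunday.
Each is the 1st Sunday of its month.
March 2033 — 1st Sunday is Mar 6 2033.
April 2033 — 1st Sunday is Apr 3 2033.

Mar 6 2033, Apr 3 2033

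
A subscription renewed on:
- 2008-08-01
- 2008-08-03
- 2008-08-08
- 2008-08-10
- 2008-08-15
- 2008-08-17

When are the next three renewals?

Every event lands on a Friday or Sunday (gaps cycle 2, 5, 2, 5, 2).
So the schedule is: every Friday and Sunday.
Next Friday: 2008-08-22.
Next Sunday: 2008-08-24.
The following Friday is 2008-08-29.

2008-08-22, 2008-08-24, 2008-08-29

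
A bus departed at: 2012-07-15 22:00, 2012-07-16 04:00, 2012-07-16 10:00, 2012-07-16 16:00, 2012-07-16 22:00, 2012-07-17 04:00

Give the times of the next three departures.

Gaps: 6, 6, 6, 6, 6 hours — each event is 6 hours after the previous one.
2012-07-17 04:00 + 6 h = 2012-07-17 10:00.
2012-07-17 10:00 + 6 h = 2012-07-17 16:00.
2012-07-17 16:00 + 6 h = 2012-07-17 22:00.

2012-07-17 10:00, 2012-07-17 16:00, 2012-07-17 22:00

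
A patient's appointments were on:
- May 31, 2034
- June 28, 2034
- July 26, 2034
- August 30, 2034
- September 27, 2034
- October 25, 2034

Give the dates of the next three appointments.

All Wednesdays; the gaps (28, 28, 35, 28, 28) vary with month length.
This is the last Wednesday of each month.
November 2034 ends with Wednesday November 29, 2034.
December 2034 ends with Wednesday December 27, 2034.
Last Wednesday of January 2035: January 31, 2035.

November 29, 2034; December 27, 2034; January 31, 2035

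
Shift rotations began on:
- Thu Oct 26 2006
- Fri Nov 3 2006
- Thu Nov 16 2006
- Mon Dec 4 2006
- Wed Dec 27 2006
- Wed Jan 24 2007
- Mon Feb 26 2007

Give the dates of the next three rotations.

Thu Apr 5 2007, Fri May 18 2007, Thu Jul 5 2007

Intervals are 8, 13, 18, 23, 28, 33 days — an arithmetic progression with common difference 5.
Next gap: 38 days. Mon Feb 26 2007 + 38 days = Thu Apr 5 2007.
Next gap: 43 days. Thu Apr 5 2007 + 43 days = Fri May 18 2007.
Next gap: 48 days. Fri May 18 2007 + 48 days = Thu Jul 5 2007.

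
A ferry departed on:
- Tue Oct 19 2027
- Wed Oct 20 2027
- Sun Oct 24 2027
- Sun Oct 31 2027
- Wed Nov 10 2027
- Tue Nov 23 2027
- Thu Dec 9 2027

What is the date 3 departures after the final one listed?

Gaps: 1, 4, 7, 10, 13, 16 days — each gap is 3 larger than the previous one.
Next gap: 19 days. Thu Dec 9 2027 + 19 days = Tue Dec 28 2027.
Next gap: 22 days. Tue Dec 28 2027 + 22 days = Wed Jan 19 2028.
Next gap: 25 days. Wed Jan 19 2028 + 25 days = Sun Feb 13 2028.

Sun Feb 13 2028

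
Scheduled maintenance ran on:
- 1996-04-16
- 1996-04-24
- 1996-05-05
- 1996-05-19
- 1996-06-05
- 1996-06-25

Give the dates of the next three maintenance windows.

1996-07-18, 1996-08-13, 1996-09-11

The spacing grows by 3 each time: 8, 11, 14, 17, 20 days.
Next gap: 23 days. 1996-06-25 + 23 days = 1996-07-18.
Next gap: 26 days. 1996-07-18 + 26 days = 1996-08-13.
Next gap: 29 days. 1996-08-13 + 29 days = 1996-09-11.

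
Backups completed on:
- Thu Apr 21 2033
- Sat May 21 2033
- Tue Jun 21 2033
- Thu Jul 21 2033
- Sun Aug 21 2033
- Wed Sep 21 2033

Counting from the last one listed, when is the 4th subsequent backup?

Gaps: 30, 31, 30, 31, 31 days — not constant. Every event is on the 21st of the month.
Pattern: the 21st of each month.
Next: October 2033 → Fri Oct 21 2033.
Next: November 2033 → Mon Nov 21 2033.
Next: December 2033 → Wed Dec 21 2033.
January 2034: Sat Jan 21 2034.

Sat Jan 21 2034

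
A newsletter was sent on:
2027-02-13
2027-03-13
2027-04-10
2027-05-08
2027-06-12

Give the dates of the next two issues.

These are Saturdays at 28- or 35-day spacing (28, 28, 28, 35).
The pattern: 2nd Saturday of the month.
2nd Saturday of July 2027: 2027-07-10.
2nd Saturday of August 2027: 2027-08-14.

2027-07-10, 2027-08-14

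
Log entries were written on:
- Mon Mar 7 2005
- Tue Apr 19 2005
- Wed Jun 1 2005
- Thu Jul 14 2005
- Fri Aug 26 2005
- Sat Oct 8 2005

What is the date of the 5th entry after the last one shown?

Gaps between consecutive events: 43, 43, 43, 43, 43 days — a constant 43-day interval.
Sat Oct 8 2005 + 43 days = Sun Nov 20 2005.
Sun Nov 20 2005 + 43 days = Mon Jan 2 2006.
Mon Jan 2 2006 + 43 days = Tue Feb 14 2006.
Tue Feb 14 2006 + 43 days = Wed Mar 29 2006.
Wed Mar 29 2006 + 43 days = Thu May 11 2006.

Thu May 11 2006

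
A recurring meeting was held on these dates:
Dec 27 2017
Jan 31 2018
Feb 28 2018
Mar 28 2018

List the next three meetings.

All Wednesdays; the gaps (35, 28, 28) vary with month length.
This is the last Wednesday of each month.
April 2018 ends with Wednesday Apr 25 2018.
Last Wednesday of May 2018: May 30 2018.
June 2018 ends with Wednesday Jun 27 2018.

Apr 25 2018, May 30 2018, Jun 27 2018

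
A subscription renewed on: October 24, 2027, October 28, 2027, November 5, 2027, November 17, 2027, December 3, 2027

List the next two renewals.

The spacing grows by 4 each time: 4, 8, 12, 16 days.
Next gap: 20 days. December 3, 2027 + 20 days = December 23, 2027.
Next gap: 24 days. December 23, 2027 + 24 days = January 16, 2028.

December 23, 2027; January 16, 2028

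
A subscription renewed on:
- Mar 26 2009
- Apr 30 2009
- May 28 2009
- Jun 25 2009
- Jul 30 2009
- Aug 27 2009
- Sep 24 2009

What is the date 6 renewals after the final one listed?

Mar 25 2010

These are Thursdays with 35, 28, 28, 35, 28, 28-day gaps.
Each is the final Thursday of its month — Apr 30 2009 is past the 28th, so '4th Thursday' doesn't fit.
October 2009 ends with Thursday Oct 29 2009.
November 2009 ends with Thursday Nov 26 2009.
Last Thursday of December 2009: Dec 31 2009.
Last Thursday of January 2010: Jan 28 2010.
Last Thursday of February 2010: Feb 25 2010.
Last Thursday of March 2010: Mar 25 2010.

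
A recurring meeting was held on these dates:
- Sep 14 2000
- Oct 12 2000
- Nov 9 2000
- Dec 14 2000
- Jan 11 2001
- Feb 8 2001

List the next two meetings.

All dates are Thursdays, 28, 28, 35, 28, 28 days apart.
Specifically, the 2nd Thursday of each month.
2nd Thursday of March 2001: Mar 8 2001.
2nd Thursday of April 2001: Apr 12 2001.

Mar 8 2001, Apr 12 2001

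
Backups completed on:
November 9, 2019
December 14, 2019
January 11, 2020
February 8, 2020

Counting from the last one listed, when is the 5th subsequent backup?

July 11, 2020

These are Saturdays at 28- or 35-day spacing (35, 28, 28).
The pattern: 2nd Saturday of the month.
2nd Saturday of March 2020: March 14, 2020.
2nd Saturday of April 2020: April 11, 2020.
2nd Saturday of May 2020: May 9, 2020.
2nd Saturday of June 2020: June 13, 2020.
July 2020 — 2nd Saturday is July 11, 2020.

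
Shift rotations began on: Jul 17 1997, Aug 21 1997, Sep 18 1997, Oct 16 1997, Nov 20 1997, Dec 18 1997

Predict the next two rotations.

Gaps: 35, 28, 28, 35, 28 days — a mix of 28 and 35. Every date is a Thursday.
Each is the 3rd Thursday of its month.
January 1998 — 3rd Thursday is Jan 15 1998.
February 1998 — 3rd Thursday is Feb 19 1998.

Jan 15 1998, Feb 19 1998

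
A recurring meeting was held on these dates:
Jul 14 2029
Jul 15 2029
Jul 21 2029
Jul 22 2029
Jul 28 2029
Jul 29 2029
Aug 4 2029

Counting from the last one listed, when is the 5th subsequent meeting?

The gap pattern 1, 6, 1, 6, 1, 6 repeats every 2 events.
These are the Saturdays and Sundays of each week.
The following Sunday is Aug 5 2029.
The following Saturday is Aug 11 2029.
Next Sunday: Aug 12 2029.
Next Saturday: Aug 18 2029.
Next Sunday: Aug 19 2029.

Aug 19 2029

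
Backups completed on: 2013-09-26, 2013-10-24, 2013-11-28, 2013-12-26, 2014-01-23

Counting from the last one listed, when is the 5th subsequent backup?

These are Thursdays at 28- or 35-day spacing (28, 35, 28, 28).
The pattern: 4th Thursday of the month.
February 2014 — 4th Thursday is 2014-02-27.
March 2014 — 4th Thursday is 2014-03-27.
4th Thursday of April 2014: 2014-04-24.
4th Thursday of May 2014: 2014-05-22.
June 2014 — 4th Thursday is 2014-06-26.

2014-06-26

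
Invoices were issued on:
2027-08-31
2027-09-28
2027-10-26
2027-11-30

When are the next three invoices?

2027-12-28, 2028-01-25, 2028-02-29

These are Tuesdays with 28, 28, 35-day gaps.
Each is the final Tuesday of its month — 2027-08-31 is past the 28th, so '4th Tuesday' doesn't fit.
Last Tuesday of December 2027: 2027-12-28.
Last Tuesday of January 2028: 2028-01-25.
February 2028 ends with Tuesday 2028-02-29.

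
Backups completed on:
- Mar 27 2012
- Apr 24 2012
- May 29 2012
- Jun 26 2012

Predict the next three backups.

All Tuesdays; the gaps (28, 35, 28) vary with month length.
This is the last Tuesday of each month.
July 2012 ends with Tuesday Jul 31 2012.
August 2012 ends with Tuesday Aug 28 2012.
Last Tuesday of September 2012: Sep 25 2012.

Jul 31 2012, Aug 28 2012, Sep 25 2012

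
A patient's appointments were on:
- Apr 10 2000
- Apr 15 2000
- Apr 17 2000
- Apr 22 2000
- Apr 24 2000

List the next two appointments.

The gap pattern 5, 2, 5, 2 repeats every 2 events.
These are the Mondays and Saturdays of each week.
Next Saturday: Apr 29 2000.
Next Monday: May 1 2000.

Apr 29 2000, May 1 2000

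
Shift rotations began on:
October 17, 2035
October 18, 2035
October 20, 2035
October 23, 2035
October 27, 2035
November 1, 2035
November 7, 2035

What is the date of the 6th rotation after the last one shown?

Intervals are 1, 2, 3, 4, 5, 6 days — an arithmetic progression with common difference 1.
Next gap: 7 days. November 7, 2035 + 7 days = November 14, 2035.
Next gap: 8 days. November 14, 2035 + 8 days = November 22, 2035.
Next gap: 9 days. November 22, 2035 + 9 days = December 1, 2035.
Next gap: 10 days. December 1, 2035 + 10 days = December 11, 2035.
Next gap: 11 days. December 11, 2035 + 11 days = December 22, 2035.
Next gap: 12 days. December 22, 2035 + 12 days = January 3, 2036.

January 3, 2036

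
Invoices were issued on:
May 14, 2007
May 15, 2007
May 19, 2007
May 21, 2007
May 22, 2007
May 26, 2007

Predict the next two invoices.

The gap pattern 1, 4, 2, 1, 4 repeats every 3 events.
These are the Mondays, Tuesdays and Saturdays of each week.
Next Monday: May 28, 2007.
Next Tuesday: May 29, 2007.

May 28, 2007; May 29, 2007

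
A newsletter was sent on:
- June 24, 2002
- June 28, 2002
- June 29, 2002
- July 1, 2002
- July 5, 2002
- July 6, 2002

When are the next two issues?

Every event lands on a Monday or Friday or Saturday (gaps cycle 4, 1, 2, 4, 1).
So the schedule is: every Monday, Friday and Saturday.
The following Monday is July 8, 2002.
The following Friday is July 12, 2002.

July 8, 2002; July 12, 2002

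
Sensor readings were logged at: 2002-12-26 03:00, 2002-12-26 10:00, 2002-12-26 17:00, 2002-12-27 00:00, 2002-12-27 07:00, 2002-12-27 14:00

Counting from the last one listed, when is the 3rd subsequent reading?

2002-12-28 11:00

Spacing: 7, 7, 7, 7, 7 h — constant 7 h.
2002-12-27 14:00 + 7 h = 2002-12-27 21:00.
2002-12-27 21:00 + 7 h = 2002-12-28 04:00.
2002-12-28 04:00 + 7 h = 2002-12-28 11:00.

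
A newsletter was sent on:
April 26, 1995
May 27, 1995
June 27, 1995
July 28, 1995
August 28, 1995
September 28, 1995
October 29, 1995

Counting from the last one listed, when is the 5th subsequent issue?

Gaps between consecutive events: 31, 31, 31, 31, 31, 31 days — a constant 31-day interval.
October 29, 1995 + 31 days = November 29, 1995.
November 29, 1995 + 31 days = December 30, 1995.
December 30, 1995 + 31 days = January 30, 1996.
January 30, 1996 + 31 days = March 1, 1996.
March 1, 1996 + 31 days = April 1, 1996.

April 1, 1996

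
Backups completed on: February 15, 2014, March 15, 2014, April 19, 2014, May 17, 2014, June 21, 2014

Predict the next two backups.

July 19, 2014; August 16, 2014

Gaps: 28, 35, 28, 35 days — a mix of 28 and 35. Every date is a Saturday.
Each is the 3rd Saturday of its month.
July 2014 — 3rd Saturday is July 19, 2014.
3rd Saturday of August 2014: August 16, 2014.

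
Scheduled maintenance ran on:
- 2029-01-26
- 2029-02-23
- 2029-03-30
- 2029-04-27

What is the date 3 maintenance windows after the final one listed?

Every date is a Friday; gaps 28, 35, 28 days.
Each is the last Friday of its month (at least one falls on the 29th or later, ruling out '4th Friday').
May 2029 ends with Friday 2029-05-25.
Last Friday of June 2029: 2029-06-29.
Last Friday of July 2029: 2029-07-27.

2029-07-27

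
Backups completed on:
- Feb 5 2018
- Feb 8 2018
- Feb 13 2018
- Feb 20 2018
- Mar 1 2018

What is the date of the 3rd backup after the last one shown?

Gaps: 3, 5, 7, 9 days — each gap is 2 larger than the previous one.
Next gap: 11 days. Mar 1 2018 + 11 days = Mar 12 2018.
Next gap: 13 days. Mar 12 2018 + 13 days = Mar 25 2018.
Next gap: 15 days. Mar 25 2018 + 15 days = Apr 9 2018.

Apr 9 2018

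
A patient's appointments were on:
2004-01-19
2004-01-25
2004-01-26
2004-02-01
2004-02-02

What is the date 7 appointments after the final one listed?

The gap pattern 6, 1, 6, 1 repeats every 2 events.
These are the Mondays and Sundays of each week.
The following Sunday is 2004-02-08.
The following Monday is 2004-02-09.
The following Sunday is 2004-02-15.
The following Monday is 2004-02-16.
Next Sunday: 2004-02-22.
Next Monday: 2004-02-23.
Next Sunday: 2004-02-29.

2004-02-29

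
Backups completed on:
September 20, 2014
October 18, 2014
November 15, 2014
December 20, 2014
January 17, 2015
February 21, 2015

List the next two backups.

March 21, 2015; April 18, 2015

These are Saturdays at 28- or 35-day spacing (28, 28, 35, 28, 35).
The pattern: 3rd Saturday of the month.
3rd Saturday of March 2015: March 21, 2015.
April 2015 — 3rd Saturday is April 18, 2015.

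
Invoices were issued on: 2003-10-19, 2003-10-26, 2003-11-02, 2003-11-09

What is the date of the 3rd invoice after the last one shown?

Every event comes 7 days after the last (7, 7, 7).
2003-11-09 + 7 days = 2003-11-16.
2003-11-16 + 7 days = 2003-11-23.
2003-11-23 + 7 days = 2003-11-30.

2003-11-30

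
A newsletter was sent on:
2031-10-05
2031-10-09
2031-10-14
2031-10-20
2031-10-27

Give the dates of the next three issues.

Gaps: 4, 5, 6, 7 days — each gap is 1 larger than the previous one.
Next gap: 8 days. 2031-10-27 + 8 days = 2031-11-04.
Next gap: 9 days. 2031-11-04 + 9 days = 2031-11-13.
Next gap: 10 days. 2031-11-13 + 10 days = 2031-11-23.

2031-11-04, 2031-11-13, 2031-11-23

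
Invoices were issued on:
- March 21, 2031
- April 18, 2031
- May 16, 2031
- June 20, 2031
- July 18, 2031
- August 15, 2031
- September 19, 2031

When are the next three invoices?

All dates are Fridays, 28, 28, 35, 28, 28, 35 days apart.
Specifically, the 3rd Friday of each month.
3rd Friday of October 2031: October 17, 2031.
3rd Friday of November 2031: November 21, 2031.
3rd Friday of December 2031: December 19, 2031.

October 17, 2031; November 21, 2031; December 19, 2031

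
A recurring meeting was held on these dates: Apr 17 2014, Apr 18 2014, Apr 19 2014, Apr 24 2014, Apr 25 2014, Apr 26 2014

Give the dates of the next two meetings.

May 1 2014, May 2 2014

Every event lands on a Thursday or Friday or Saturday (gaps cycle 1, 1, 5, 1, 1).
So the schedule is: every Thursday, Friday and Saturday.
The following Thursday is May 1 2014.
Next Friday: May 2 2014.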